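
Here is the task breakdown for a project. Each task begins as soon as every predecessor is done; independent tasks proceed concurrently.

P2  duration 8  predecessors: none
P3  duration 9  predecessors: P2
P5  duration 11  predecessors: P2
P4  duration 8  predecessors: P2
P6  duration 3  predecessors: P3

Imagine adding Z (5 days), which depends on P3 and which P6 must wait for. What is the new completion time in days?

25

Originally the project takes 20 days.
With Z inserted, P6 now waits for max(P3, Z).
New critical path: P2→P3→Z→P6 = 8+9+5+3 = 25 ⇒ 25 days.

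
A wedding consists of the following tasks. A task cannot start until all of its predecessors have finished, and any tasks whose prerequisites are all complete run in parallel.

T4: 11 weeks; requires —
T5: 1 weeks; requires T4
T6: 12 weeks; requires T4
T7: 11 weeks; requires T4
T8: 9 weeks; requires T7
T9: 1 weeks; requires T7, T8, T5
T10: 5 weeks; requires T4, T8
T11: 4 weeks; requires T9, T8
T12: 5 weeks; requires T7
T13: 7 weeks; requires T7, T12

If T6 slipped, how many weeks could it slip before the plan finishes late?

13

The longest chain is T4→T7→T8→T9→T11 = 11+11+9+1+4 = 36; overall finish 36 weeks.
T6 finishes as early as 23 and must finish by 36.
Float = 36 − 23 = 13.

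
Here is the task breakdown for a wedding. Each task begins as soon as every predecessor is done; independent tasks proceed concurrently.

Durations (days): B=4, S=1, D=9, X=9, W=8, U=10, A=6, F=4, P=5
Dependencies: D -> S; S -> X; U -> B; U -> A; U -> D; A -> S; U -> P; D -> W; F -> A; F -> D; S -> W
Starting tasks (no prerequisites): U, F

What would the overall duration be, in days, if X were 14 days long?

As given, the longest chain is U→D→S→X = 10+9+1+9 = 29, so the finish is 29 days.
Since X is critical, the +5 change carries straight to that chain (now 34 days).
That remains the longest chain; total 34 days.

34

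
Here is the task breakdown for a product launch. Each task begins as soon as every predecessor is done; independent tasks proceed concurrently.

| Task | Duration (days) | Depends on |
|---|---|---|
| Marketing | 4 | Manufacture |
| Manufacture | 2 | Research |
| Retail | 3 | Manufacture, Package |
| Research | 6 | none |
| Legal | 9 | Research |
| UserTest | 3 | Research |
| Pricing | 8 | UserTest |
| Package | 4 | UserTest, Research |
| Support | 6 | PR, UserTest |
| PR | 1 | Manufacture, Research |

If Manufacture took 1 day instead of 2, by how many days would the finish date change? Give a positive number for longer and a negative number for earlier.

Critical path before the change: Research→UserTest→Pricing = 6+3+8 = 17 giving 17 days.
The longest path through Manufacture is only 15 days, so Manufacture has float 2.
No other chain overtakes it, so the finish is 17 days.
Change in finish: 17 − 17 = +0 days.

0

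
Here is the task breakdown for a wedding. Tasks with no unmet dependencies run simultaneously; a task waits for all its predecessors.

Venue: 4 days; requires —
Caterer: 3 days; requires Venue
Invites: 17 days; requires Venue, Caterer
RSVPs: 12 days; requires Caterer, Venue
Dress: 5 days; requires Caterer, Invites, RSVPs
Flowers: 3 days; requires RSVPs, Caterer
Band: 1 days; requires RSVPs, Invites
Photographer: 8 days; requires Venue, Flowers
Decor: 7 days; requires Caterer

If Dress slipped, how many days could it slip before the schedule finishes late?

1

Venue→Caterer→RSVPs→Flowers→Photographer = 4+3+12+3+8 = 30 sets the makespan at 30 days.
Dress finishes as early as 29 and must finish by 30.
Slack of Dress = 25 − 24 = 1 day.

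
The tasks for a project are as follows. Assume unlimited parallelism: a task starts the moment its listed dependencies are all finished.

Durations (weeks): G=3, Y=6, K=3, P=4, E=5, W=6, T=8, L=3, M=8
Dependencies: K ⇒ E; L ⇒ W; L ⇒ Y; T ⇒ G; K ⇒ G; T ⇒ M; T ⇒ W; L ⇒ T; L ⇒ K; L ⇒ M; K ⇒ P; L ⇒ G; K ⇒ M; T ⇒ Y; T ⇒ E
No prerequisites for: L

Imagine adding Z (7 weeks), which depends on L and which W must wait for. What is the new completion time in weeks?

19

Originally the plan takes 19 weeks.
With Z inserted, W now waits for max(T, L, Z).
New critical path: L→T→M = 3+8+8 = 19 ⇒ 19 weeks.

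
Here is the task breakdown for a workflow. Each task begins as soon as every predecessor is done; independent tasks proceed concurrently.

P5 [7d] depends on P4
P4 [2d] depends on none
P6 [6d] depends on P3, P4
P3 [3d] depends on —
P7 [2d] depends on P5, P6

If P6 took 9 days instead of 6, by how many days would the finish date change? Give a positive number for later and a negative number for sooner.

Baseline: P3→P6→P7 = 3+6+2 = 11 → 11 days.
P6 lies on that path, so at 9 days the path becomes 14 days.
That remains the longest chain; total 14 days.
Change in finish: 14 − 11 = +3 days.

3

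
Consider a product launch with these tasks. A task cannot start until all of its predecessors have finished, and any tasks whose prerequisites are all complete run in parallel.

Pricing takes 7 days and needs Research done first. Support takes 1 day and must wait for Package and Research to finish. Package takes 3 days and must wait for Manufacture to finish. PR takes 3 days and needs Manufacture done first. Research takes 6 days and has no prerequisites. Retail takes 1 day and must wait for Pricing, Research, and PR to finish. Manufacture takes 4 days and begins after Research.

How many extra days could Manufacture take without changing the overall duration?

0

The longest chain is Research→Manufacture→Package→Support = 6+4+3+1 = 14; overall finish 14 days.
Manufacture finishes as early as 10 and must finish by 10.
So Manufacture can slip 10 − 10 = 0 days.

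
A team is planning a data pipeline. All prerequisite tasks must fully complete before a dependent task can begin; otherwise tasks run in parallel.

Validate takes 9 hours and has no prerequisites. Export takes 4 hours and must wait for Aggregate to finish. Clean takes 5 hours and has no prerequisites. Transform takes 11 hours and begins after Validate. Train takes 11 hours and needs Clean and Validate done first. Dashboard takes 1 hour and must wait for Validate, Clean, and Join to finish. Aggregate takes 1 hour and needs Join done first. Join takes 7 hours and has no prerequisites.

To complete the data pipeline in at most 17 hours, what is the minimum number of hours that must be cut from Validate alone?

Current finish: 20 hours; target: 17.
Validate is on every critical path, so each hour cut from Validate cuts the finish by one (this holds down to a finish of 16).
Need 20 − 17 = 3 hours off Validate → Validate becomes 6 hours, finish becomes 17.

3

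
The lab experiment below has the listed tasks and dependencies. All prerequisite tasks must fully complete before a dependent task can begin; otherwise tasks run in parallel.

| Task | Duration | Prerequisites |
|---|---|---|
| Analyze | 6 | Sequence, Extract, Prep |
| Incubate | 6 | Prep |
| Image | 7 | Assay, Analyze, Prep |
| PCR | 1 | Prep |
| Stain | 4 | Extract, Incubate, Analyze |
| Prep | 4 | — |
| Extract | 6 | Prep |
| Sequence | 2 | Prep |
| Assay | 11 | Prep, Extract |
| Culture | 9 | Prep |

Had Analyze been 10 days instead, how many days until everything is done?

28

Actual critical path: Prep→Extract→Assay→Image = 4+6+11+7 = 28 ⇒ 28 days.
Analyze is off the critical path — its longest chain is 23 days, giving 5 of slack.
The critical path is still Prep→Extract→Assay→Image; finish is now 28 days.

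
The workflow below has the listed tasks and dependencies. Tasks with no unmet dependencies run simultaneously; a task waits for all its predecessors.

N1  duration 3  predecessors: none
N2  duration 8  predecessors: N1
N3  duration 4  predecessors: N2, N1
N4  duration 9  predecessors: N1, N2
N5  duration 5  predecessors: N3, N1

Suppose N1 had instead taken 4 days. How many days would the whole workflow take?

As given, the longest chain is N1→N2→N3→N5 = 3+8+4+5 = 20, so the finish is 20 days.
N1 is on the critical path; changing it to 4 makes that path 21 days.
No other chain overtakes it, so the finish is 21 days.

21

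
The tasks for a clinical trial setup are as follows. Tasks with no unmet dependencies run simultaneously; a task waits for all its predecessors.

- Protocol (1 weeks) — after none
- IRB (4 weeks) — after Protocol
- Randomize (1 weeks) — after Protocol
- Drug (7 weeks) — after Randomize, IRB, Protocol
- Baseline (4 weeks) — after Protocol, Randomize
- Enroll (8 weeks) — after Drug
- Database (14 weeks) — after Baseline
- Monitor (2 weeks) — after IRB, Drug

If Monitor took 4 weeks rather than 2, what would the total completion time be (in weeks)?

20

The binding path is Protocol→IRB→Drug→Enroll = 1+4+7+8 = 20; finish at 20 weeks.
The longest path through Monitor is only 14 weeks, so Monitor has float 6.
The critical path is still Protocol→IRB→Drug→Enroll; finish is now 20 weeks.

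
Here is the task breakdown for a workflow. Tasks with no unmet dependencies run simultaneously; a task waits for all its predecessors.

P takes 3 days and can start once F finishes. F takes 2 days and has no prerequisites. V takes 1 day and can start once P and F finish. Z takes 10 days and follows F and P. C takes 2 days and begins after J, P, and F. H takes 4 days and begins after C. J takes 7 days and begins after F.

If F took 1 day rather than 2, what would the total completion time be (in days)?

Baseline: F→P→Z = 2+3+10 = 15 → 15 days.
F lies on that path, so at 1 day the path becomes 14 days.
That remains the longest chain; total 14 days.

14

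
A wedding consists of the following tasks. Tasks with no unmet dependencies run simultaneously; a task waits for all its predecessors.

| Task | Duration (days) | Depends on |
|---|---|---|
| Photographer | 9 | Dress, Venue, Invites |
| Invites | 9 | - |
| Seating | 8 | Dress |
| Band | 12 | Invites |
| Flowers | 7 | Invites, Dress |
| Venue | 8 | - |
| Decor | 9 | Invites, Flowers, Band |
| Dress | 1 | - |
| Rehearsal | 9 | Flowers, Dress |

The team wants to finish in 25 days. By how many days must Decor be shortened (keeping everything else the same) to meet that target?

Current finish: 30 days; target: 25.
Decor is on every critical path, so each day cut from Decor cuts the finish by one (this holds down to a finish of 25).
Need 30 − 25 = 5 days off Decor → Decor becomes 4 days, finish becomes 25.

5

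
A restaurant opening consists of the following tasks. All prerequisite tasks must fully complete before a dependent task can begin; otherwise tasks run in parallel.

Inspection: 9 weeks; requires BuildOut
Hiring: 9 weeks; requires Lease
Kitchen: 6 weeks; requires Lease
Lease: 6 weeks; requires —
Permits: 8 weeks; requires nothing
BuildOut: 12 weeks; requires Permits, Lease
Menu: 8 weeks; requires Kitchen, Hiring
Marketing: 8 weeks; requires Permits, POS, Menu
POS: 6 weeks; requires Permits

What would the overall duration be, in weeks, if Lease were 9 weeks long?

The binding path is Lease→Hiring→Menu→Marketing = 6+9+8+8 = 31; finish at 31 weeks.
Since Lease is critical, the +3 change carries straight to that chain (now 34 weeks).
The critical path is still Lease→Hiring→Menu→Marketing; finish is now 34 weeks.

34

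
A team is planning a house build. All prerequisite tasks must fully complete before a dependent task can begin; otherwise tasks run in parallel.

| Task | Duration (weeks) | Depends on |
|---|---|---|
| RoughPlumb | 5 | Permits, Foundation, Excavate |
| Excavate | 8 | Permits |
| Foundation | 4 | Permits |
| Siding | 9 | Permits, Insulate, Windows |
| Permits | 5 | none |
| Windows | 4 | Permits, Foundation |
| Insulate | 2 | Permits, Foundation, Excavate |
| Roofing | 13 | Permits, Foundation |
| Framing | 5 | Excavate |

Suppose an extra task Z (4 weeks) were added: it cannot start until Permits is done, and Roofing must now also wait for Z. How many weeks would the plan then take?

Originally the plan takes 24 weeks.
With Z inserted, Roofing now waits for max(Permits, Foundation, Z).
New critical path: Permits→Excavate→Insulate→Siding = 5+8+2+9 = 24 ⇒ 24 weeks.

24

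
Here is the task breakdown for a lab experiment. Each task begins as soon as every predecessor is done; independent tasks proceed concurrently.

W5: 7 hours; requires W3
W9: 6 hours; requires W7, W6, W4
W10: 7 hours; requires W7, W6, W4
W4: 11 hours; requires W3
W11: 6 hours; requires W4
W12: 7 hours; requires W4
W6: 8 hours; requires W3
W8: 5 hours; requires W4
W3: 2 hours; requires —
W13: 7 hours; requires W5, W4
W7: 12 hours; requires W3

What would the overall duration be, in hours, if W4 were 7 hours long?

Critical path before the change: W3→W7→W10 = 2+12+7 = 21 giving 21 hours.
The longest path through W4 is only 20 hours, so W4 has float 1.
No other chain overtakes it, so the finish is 21 hours.

21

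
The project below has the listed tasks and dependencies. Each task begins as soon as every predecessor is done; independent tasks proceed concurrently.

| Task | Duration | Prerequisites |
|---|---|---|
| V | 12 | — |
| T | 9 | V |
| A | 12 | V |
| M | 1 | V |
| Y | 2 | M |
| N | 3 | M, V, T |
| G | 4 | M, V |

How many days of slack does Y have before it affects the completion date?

9

Critical path: V→T→N = 12+9+3 = 24, so the finish is 24 days.
The longest chain containing Y totals 15 days.
Slack of Y = 22 − 13 = 9 days.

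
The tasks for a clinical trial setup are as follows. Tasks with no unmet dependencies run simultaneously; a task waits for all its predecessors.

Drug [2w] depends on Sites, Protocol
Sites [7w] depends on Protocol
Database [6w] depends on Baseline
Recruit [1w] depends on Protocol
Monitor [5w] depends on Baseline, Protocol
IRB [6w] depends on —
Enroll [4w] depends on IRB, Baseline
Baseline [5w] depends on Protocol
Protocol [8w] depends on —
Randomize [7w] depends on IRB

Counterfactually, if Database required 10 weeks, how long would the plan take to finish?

23

Critical path before the change: Protocol→Baseline→Database = 8+5+6 = 19 giving 19 weeks.
Database is on the critical path; changing it to 10 makes that path 23 weeks.
No other chain overtakes it, so the finish is 23 weeks.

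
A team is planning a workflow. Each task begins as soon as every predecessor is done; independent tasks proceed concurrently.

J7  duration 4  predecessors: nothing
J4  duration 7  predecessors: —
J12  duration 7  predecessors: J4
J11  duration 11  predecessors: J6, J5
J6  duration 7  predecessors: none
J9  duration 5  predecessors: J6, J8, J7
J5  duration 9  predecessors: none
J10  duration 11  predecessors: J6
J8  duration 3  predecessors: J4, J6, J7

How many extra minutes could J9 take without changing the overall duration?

5

J5→J11 = 9+11 = 20 sets the makespan at 20 minutes.
The longest chain containing J9 totals 15 minutes.
Slack of J9 = 15 − 10 = 5 minutes.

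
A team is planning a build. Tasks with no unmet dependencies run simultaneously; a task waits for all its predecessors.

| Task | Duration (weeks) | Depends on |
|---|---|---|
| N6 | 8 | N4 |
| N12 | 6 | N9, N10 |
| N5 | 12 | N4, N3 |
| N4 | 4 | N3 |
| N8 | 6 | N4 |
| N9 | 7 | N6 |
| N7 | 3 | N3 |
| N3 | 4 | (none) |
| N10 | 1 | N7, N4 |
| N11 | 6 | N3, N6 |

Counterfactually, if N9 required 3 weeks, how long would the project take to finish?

The binding path is N3→N4→N6→N9→N12 = 4+4+8+7+6 = 29; finish at 29 weeks.
Since N9 is critical, the -4 change carries straight to that chain (now 25 weeks).
That remains the longest chain; total 25 weeks.

25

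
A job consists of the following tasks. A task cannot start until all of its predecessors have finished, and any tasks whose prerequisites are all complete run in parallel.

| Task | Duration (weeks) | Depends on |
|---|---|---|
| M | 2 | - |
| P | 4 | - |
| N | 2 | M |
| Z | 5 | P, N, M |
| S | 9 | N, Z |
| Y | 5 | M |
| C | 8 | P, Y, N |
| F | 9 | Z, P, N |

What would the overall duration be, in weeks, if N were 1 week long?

18

Baseline: M→N→Z→S = 2+2+5+9 = 18 → 18 weeks.
N is on the critical path; changing it to 1 makes that path 17 weeks.
New critical path: P→Z→S = 4+5+9 = 18 ⇒ 18 weeks.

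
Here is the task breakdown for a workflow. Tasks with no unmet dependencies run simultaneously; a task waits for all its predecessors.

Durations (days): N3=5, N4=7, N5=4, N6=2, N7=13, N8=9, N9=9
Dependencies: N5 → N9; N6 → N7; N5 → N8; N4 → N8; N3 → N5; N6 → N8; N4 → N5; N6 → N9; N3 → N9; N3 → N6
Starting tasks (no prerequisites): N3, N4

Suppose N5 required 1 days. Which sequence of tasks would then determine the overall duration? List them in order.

Baseline: N4→N5→N8 = 7+4+9 = 20 → 20 days.
N5 is on the critical path; changing it to 1 makes that path 17 days.
Now N3→N6→N7 = 5+2+13 = 20 is longest, so the finish becomes 20 days.

N3, N6, N7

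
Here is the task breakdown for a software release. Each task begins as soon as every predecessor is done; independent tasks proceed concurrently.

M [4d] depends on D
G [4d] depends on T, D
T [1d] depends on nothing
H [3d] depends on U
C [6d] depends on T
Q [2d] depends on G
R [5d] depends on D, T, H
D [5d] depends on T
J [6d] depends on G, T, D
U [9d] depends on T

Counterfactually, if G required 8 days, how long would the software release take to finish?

Critical path before the change: T→U→H→R = 1+9+3+5 = 18 giving 18 days.
The longest path through G is only 16 days, so G has float 2.
New critical path: T→D→G→J = 1+5+8+6 = 20 ⇒ 20 days.

20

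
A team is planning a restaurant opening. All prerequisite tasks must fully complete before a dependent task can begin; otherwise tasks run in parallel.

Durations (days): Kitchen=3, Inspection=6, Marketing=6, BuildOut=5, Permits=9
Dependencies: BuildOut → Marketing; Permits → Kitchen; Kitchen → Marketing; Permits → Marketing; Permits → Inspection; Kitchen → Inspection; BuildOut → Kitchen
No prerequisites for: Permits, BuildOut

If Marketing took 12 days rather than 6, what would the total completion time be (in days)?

24

Actual critical path: Permits→Kitchen→Marketing = 9+3+6 = 18 ⇒ 18 days.
Since Marketing is critical, the +6 change carries straight to that chain (now 24 days).
That remains the longest chain; total 24 days.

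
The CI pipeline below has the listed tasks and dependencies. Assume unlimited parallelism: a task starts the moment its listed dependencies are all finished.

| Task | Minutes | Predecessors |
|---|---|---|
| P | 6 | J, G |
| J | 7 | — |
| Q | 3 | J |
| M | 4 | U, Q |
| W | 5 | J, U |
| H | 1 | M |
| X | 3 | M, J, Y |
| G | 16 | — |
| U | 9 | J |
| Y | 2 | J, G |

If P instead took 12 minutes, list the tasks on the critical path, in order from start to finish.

As given, the longest chain is J→U→M→X = 7+9+4+3 = 23, so the finish is 23 minutes.
The longest path through P is only 22 minutes, so P has float 1.
New critical path: G→P = 16+12 = 28 ⇒ 28 minutes.

G, P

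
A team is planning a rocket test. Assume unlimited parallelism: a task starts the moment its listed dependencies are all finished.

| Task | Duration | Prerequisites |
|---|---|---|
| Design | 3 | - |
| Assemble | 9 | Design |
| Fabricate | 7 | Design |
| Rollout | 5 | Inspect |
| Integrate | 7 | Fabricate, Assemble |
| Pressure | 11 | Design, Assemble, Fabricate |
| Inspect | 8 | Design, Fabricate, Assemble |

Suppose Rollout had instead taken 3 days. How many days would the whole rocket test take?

The binding path is Design→Assemble→Inspect→Rollout = 3+9+8+5 = 25; finish at 25 days.
Rollout lies on that path, so at 3 days the path becomes 23 days.
Now Design→Assemble→Pressure = 3+9+11 = 23 is longest, so the finish becomes 23 days.

23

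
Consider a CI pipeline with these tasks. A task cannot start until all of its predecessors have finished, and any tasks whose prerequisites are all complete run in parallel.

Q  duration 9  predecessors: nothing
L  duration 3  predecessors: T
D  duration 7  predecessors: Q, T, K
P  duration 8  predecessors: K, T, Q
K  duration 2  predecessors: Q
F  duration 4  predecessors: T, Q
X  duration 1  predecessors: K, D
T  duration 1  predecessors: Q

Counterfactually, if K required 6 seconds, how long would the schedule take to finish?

The binding path is Q→K→D→X = 9+2+7+1 = 19; finish at 19 seconds.
K is on the critical path; changing it to 6 makes that path 23 seconds.
That remains the longest chain; total 23 seconds.

23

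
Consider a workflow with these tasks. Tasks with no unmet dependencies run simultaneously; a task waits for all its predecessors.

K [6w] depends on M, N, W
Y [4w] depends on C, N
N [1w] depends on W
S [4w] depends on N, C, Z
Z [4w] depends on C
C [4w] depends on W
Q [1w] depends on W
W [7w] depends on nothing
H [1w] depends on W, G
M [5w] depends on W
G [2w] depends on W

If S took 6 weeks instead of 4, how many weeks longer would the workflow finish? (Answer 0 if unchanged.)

2

Critical path before the change: W→C→Z→S = 7+4+4+4 = 19 giving 19 weeks.
S lies on that path, so at 6 weeks the path becomes 21 weeks.
That remains the longest chain; total 21 weeks.
Change in finish: 21 − 19 = +2 weeks.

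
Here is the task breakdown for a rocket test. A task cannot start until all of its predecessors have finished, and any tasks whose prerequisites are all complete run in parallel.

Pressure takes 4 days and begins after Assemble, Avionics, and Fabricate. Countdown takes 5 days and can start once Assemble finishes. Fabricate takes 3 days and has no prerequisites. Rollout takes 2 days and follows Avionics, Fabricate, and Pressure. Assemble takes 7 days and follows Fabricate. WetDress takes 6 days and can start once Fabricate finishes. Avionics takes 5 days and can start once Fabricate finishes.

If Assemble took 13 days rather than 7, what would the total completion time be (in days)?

As given, the longest chain is Fabricate→Assemble→Pressure→Rollout = 3+7+4+2 = 16, so the finish is 16 days.
Assemble lies on that path, so at 13 days the path becomes 22 days.
No other chain overtakes it, so the finish is 22 days.

22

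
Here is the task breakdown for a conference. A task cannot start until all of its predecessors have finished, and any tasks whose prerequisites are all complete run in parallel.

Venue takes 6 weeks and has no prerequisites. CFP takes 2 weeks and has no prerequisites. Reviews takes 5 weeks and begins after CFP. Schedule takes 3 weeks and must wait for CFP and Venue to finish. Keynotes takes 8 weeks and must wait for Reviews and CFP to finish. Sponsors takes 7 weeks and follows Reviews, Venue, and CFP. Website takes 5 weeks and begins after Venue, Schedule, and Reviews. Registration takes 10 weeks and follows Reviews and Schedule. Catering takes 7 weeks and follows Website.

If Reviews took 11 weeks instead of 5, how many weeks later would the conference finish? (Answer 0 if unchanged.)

4

Baseline: Venue→Schedule→Website→Catering = 6+3+5+7 = 21 → 21 weeks.
Reviews has 2 weeks of float (longest path through it is 19).
The binding chain switches to CFP→Reviews→Website→Catering = 2+11+5+7 = 25; finish 25 weeks.
Change in finish: 25 − 21 = +4 weeks.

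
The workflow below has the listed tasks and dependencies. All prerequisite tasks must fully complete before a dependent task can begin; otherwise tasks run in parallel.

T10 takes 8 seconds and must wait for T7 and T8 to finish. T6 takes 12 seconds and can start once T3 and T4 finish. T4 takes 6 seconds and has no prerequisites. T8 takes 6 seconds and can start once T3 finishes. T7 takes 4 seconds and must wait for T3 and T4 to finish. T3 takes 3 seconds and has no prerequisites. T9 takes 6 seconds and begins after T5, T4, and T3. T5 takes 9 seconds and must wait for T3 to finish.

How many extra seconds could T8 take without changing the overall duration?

1

The longest chain is T3→T5→T9 = 3+9+6 = 18; overall finish 18 seconds.
Longest path through T8: 17 seconds (earliest finish 9, latest finish 10).
Slack of T8 = 4 − 3 = 1 second.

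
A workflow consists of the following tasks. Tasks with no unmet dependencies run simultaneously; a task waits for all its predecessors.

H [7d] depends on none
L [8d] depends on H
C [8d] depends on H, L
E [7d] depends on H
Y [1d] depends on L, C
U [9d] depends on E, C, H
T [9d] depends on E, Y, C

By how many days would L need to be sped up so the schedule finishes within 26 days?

7

Current finish: 33 days; target: 26.
L is on every critical path, so each day cut from L cuts the finish by one (this holds down to a finish of 26).
Need 33 − 26 = 7 days off L → L becomes 1 day, finish becomes 26.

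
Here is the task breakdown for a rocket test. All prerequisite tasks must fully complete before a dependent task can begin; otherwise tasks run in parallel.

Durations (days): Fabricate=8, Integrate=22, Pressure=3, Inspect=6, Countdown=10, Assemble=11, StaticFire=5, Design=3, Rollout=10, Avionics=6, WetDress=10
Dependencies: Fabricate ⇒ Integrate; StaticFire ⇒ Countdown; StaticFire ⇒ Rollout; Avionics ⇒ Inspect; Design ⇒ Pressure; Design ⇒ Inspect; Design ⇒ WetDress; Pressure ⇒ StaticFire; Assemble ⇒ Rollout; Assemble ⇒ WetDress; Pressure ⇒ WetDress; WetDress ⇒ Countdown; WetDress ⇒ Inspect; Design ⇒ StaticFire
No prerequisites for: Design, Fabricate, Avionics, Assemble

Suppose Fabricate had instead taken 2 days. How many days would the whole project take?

As given, the longest chain is Assemble→WetDress→Countdown = 11+10+10 = 31, so the finish is 31 days.
Fabricate is off the critical path — its longest chain is 30 days, giving 1 of slack.
That remains the longest chain; total 31 days.

31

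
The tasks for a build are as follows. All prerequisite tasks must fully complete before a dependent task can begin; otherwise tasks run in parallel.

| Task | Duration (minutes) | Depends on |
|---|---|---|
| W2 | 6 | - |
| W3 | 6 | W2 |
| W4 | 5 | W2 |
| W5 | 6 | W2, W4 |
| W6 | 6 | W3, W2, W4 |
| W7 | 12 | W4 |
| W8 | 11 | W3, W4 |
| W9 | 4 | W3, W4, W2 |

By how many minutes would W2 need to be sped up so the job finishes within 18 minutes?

5

Current finish: 23 minutes; target: 18.
W2 is on every critical path, so each minute cut from W2 cuts the finish by one (this holds down to a finish of 18).
Need 23 − 18 = 5 minutes off W2 → W2 becomes 1 minute, finish becomes 18.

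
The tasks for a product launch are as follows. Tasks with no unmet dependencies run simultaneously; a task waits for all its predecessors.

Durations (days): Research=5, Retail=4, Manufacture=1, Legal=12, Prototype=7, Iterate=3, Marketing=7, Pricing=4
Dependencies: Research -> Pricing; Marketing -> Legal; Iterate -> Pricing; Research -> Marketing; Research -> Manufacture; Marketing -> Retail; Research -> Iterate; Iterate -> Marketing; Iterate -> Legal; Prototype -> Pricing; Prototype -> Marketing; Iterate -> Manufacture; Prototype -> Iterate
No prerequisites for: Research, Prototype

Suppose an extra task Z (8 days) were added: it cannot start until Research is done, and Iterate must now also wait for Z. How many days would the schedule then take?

Originally the schedule takes 29 days.
With Z inserted, Iterate now waits for max(Prototype, Research, Z).
New critical path: Research→Z→Iterate→Marketing→Legal = 5+8+3+7+12 = 35 ⇒ 35 days.

35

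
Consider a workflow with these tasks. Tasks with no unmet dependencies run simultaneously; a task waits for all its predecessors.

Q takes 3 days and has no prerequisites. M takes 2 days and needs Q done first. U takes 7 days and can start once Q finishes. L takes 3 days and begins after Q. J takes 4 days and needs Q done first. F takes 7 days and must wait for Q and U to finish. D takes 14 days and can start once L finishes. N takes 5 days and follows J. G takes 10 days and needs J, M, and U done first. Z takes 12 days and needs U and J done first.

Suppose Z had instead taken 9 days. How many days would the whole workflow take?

The binding path is Q→U→Z = 3+7+12 = 22; finish at 22 days.
Z is on the critical path; changing it to 9 makes that path 19 days.
The binding chain switches to Q→U→G = 3+7+10 = 20; finish 20 days.

20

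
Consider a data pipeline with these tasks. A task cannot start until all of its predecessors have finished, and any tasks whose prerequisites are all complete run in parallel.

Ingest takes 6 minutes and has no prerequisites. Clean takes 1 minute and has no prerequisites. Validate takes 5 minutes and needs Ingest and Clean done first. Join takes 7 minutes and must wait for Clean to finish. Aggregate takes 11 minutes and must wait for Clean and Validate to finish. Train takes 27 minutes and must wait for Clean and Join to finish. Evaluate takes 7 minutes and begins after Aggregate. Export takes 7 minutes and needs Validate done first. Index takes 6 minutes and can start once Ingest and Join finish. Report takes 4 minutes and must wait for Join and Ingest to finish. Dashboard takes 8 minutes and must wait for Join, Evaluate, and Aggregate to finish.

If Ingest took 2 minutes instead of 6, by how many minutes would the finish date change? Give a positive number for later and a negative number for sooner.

-2

Critical path before the change: Ingest→Validate→Aggregate→Evaluate→Dashboard = 6+5+11+7+8 = 37 giving 37 minutes.
Ingest is on the critical path; changing it to 2 makes that path 33 minutes.
New critical path: Clean→Join→Train = 1+7+27 = 35 ⇒ 35 minutes.
Change in finish: 35 − 37 = -2 minutes.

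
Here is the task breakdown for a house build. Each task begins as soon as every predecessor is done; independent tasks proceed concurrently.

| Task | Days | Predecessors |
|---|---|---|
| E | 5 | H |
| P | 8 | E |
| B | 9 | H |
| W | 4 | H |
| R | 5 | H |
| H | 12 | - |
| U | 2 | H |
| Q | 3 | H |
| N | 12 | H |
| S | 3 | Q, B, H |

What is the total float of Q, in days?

H→E→P = 12+5+8 = 25 sets the makespan at 25 days.
The longest chain containing Q totals 18 days.
Slack of Q = 19 − 12 = 7 days.

7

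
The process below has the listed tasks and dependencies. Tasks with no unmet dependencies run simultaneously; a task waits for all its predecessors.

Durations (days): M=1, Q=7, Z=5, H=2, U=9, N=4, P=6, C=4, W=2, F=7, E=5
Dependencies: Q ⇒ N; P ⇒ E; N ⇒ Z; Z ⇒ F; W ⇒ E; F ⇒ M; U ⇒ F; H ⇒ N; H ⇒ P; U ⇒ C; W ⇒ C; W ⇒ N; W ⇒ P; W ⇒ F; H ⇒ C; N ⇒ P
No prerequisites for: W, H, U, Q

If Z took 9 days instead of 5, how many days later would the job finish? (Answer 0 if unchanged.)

4

Actual critical path: Q→N→Z→F→M = 7+4+5+7+1 = 24 ⇒ 24 days.
Since Z is critical, the +4 change carries straight to that chain (now 28 days).
No other chain overtakes it, so the finish is 28 days.
Change in finish: 28 − 24 = +4 days.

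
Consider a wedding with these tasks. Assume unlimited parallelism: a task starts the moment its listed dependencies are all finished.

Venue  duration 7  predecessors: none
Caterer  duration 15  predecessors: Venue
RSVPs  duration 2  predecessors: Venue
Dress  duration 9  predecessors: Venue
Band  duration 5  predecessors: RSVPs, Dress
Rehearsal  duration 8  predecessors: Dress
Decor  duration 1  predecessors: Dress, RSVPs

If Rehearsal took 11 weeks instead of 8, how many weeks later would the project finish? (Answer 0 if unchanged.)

3

Baseline: Venue→Dress→Rehearsal = 7+9+8 = 24 → 24 weeks.
Since Rehearsal is critical, the +3 change carries straight to that chain (now 27 weeks).
That remains the longest chain; total 27 weeks.
Change in finish: 27 − 24 = +3 weeks.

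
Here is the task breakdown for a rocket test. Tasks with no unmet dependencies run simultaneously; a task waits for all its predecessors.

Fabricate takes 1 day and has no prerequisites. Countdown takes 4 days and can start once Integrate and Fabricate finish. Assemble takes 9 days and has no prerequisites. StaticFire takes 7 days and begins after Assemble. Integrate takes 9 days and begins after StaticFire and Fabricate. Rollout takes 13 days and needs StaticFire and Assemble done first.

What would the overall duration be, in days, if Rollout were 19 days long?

35

Actual critical path: Assemble→StaticFire→Rollout = 9+7+13 = 29 ⇒ 29 days.
Rollout lies on that path, so at 19 days the path becomes 35 days.
That remains the longest chain; total 35 days.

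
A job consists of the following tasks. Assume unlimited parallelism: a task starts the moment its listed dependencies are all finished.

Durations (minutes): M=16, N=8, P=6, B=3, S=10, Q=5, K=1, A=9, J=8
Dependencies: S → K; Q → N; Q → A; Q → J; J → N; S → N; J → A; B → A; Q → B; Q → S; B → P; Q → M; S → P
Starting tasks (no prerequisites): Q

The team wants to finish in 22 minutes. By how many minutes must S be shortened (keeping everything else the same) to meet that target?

1

Current finish: 23 minutes; target: 22.
S is on every critical path, so each minute cut from S cuts the finish by one (this holds down to a finish of 22).
Need 23 − 22 = 1 minute off S → S becomes 9 minutes, finish becomes 22.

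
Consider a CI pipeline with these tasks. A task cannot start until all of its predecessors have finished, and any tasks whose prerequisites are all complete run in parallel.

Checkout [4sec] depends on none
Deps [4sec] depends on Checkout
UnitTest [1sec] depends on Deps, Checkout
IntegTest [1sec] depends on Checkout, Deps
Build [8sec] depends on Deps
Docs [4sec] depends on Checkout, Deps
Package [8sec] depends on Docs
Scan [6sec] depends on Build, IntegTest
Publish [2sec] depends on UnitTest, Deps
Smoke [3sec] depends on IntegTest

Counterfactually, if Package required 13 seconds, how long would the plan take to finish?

As given, the longest chain is Checkout→Deps→Build→Scan = 4+4+8+6 = 22, so the finish is 22 seconds.
Package is off the critical path — its longest chain is 20 seconds, giving 2 of slack.
New critical path: Checkout→Deps→Docs→Package = 4+4+4+13 = 25 ⇒ 25 seconds.

25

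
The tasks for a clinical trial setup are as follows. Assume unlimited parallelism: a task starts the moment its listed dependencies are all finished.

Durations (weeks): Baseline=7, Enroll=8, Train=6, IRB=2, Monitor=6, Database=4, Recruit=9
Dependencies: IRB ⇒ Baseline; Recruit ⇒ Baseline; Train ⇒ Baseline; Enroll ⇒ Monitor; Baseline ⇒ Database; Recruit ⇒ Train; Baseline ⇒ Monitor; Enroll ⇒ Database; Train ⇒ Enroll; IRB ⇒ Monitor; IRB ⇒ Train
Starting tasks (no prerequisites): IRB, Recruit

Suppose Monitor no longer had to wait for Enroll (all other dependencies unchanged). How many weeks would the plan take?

With the dependency in place, Recruit→Train→Enroll→Monitor = 9+6+8+6 = 29 sets the finish at 29 weeks.
Without Enroll→Monitor, Monitor's earliest start moves from 23 to 22.
The longest chain is now Recruit→Train→Baseline→Monitor = 9+6+7+6 = 28, so the plan takes 28 weeks.

28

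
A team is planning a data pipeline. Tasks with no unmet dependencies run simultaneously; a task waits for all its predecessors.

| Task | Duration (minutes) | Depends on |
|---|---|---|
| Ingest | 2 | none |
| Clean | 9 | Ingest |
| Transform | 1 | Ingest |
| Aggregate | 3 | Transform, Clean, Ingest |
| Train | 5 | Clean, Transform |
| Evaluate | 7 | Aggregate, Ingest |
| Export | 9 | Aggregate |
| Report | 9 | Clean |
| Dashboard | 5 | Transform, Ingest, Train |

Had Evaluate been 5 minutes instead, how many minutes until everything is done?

The binding path is Ingest→Clean→Aggregate→Export = 2+9+3+9 = 23; finish at 23 minutes.
Evaluate is off the critical path — its longest chain is 21 minutes, giving 2 of slack.
The critical path is still Ingest→Clean→Aggregate→Export; finish is now 23 minutes.

23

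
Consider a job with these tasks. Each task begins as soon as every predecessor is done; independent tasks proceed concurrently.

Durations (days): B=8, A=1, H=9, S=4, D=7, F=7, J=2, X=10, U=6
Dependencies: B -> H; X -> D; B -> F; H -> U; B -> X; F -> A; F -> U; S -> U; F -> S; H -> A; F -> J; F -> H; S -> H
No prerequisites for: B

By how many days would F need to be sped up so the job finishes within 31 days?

Current finish: 34 days; target: 31.
F is on every critical path, so each day cut from F cuts the finish by one (this holds down to a finish of 28).
Need 34 − 31 = 3 days off F → F becomes 4 days, finish becomes 31.

3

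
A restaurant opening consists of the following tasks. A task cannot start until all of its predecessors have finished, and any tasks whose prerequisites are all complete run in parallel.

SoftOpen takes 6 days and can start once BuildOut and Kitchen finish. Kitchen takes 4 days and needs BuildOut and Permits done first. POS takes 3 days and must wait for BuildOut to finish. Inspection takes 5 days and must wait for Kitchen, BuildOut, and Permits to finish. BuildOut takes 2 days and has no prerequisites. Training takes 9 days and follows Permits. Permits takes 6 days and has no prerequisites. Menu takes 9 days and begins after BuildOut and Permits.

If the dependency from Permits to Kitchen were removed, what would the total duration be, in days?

With the dependency in place, Permits→Kitchen→SoftOpen = 6+4+6 = 16 sets the finish at 16 days.
Without Permits→Kitchen, Kitchen's earliest start moves from 6 to 2.
New critical path: Permits→Menu = 6+9 = 15 ⇒ 15 days.

15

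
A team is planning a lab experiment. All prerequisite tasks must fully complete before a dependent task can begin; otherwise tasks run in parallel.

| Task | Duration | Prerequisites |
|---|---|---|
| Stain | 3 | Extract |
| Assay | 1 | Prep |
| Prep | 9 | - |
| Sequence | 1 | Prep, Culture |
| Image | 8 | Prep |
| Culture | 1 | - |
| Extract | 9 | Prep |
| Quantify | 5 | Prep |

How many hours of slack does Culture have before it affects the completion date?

The longest chain is Prep→Extract→Stain = 9+9+3 = 21; overall finish 21 hours.
Longest path through Culture: 2 hours (earliest finish 1, latest finish 20).
So Culture can slip 20 − 1 = 19 hours.

19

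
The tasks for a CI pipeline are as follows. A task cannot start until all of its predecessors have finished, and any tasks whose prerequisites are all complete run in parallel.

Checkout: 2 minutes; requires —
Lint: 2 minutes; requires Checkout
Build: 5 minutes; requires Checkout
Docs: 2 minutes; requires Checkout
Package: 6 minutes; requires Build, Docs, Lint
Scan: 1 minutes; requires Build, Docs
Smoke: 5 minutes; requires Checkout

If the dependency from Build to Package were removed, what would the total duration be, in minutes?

With the dependency in place, Checkout→Build→Package = 2+5+6 = 13 sets the finish at 13 minutes.
Without Build→Package, Package's earliest start moves from 7 to 4.
After: Checkout→Lint→Package = 2+2+6 = 10 → 10 minutes.

10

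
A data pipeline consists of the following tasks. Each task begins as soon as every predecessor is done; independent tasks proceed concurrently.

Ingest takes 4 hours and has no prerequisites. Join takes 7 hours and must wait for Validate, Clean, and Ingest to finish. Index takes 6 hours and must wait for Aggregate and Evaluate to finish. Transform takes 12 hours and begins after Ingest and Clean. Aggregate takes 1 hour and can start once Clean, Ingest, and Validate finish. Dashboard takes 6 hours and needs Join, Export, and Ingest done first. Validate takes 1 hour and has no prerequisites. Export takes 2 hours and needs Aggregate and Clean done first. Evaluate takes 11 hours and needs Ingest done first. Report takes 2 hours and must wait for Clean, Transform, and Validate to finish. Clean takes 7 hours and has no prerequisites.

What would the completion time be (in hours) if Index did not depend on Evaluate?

With the dependency in place, Ingest→Evaluate→Index = 4+11+6 = 21 sets the finish at 21 hours.
Without Evaluate→Index, Index's earliest start moves from 15 to 8.
The longest chain is now Clean→Transform→Report = 7+12+2 = 21, so the project takes 21 hours.

21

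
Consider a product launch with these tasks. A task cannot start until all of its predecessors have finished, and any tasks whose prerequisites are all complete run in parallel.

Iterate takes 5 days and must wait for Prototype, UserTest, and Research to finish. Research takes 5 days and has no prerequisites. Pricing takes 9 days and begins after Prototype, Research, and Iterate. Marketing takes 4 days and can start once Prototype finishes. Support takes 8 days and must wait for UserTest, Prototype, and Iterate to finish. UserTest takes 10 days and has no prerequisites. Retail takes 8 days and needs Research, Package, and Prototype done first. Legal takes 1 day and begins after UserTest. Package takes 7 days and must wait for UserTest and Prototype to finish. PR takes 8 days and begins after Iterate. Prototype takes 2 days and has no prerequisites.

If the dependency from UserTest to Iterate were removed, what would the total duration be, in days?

With the dependency in place, UserTest→Package→Retail = 10+7+8 = 25 sets the finish at 25 days.
Without UserTest→Iterate, Iterate's earliest start moves from 10 to 5.
The longest chain is now UserTest→Package→Retail = 10+7+8 = 25, so the product launch takes 25 days.

25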